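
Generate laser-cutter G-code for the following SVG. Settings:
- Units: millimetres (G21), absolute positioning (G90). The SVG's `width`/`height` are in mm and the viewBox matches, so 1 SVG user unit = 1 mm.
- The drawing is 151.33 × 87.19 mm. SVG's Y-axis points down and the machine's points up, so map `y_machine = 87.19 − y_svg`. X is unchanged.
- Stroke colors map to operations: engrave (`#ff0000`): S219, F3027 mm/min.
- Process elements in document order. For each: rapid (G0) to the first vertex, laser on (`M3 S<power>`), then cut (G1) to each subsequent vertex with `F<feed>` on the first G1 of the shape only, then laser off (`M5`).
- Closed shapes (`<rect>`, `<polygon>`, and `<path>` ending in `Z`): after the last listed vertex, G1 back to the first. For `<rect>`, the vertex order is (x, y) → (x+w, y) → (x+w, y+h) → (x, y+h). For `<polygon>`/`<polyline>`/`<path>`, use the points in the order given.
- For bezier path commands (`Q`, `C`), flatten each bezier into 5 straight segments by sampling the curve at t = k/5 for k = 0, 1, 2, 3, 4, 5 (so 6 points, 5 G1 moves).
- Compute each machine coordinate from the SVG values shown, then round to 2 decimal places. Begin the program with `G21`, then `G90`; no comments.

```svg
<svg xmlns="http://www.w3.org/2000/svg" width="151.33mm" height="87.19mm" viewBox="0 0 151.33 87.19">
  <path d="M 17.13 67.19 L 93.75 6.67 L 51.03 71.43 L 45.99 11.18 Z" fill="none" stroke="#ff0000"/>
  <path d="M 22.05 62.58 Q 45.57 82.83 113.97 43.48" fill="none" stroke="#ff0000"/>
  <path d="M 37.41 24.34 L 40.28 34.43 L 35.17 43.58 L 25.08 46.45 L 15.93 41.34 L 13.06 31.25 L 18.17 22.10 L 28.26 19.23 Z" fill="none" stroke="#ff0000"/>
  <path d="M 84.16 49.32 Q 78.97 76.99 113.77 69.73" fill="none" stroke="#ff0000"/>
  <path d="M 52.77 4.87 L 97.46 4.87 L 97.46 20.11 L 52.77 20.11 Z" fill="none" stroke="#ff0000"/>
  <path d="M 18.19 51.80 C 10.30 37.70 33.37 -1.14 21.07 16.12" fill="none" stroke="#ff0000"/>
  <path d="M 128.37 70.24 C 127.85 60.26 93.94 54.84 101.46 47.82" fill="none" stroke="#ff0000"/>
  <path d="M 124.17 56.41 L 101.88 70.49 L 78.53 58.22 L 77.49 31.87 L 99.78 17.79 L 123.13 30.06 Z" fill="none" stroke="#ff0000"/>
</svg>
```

Since the viewBox matches the mm dimensions, user units are millimetres directly. The only transform is the Y-flip y_m = 87.19 − y_svg.

Shape 1 is a closed polygon drawn with `<path>`. Its stroke #ff0000 means engrave at S219, F3027. After flipping Y the toolpath is (17.13,20.00) → (93.75,80.52) → (51.03,15.76) → (45.99,76.01) → (17.13,20.00), returning to the start.

Shape 2 is a quadratic bezier drawn with `<path>`. Its stroke #ff0000 means engrave at S219, F3027. After flipping Y the toolpath is (22.05,24.61) → (33.25,18.89) → (48.05,17.95) → (66.43,21.77) → (88.41,30.35) → (113.97,43.71).

Shape 3 is a regular polygon drawn with `<path>`. Its stroke #ff0000 means engrave at S219, F3027. After flipping Y the toolpath is (37.41,62.85) → (40.28,52.76) → (35.17,43.61) → (25.08,40.74) → (15.93,45.85) → (13.06,55.94) → (18.17,65.09) → (28.26,67.96) → (37.41,62.85), returning to the start.

Shape 4 is a quadratic bezier drawn with `<path>`. Its stroke #ff0000 means engrave at S219, F3027. After flipping Y the toolpath is (84.16,37.87) → (83.68,28.20) → (86.41,21.32) → (92.33,17.24) → (101.45,15.95) → (113.77,17.46).

Shape 5 is a rectangle drawn with `<path>`. Its stroke #ff0000 means engrave at S219, F3027. After flipping Y the toolpath is (52.77,82.32) → (97.46,82.32) → (97.46,67.08) → (52.77,67.08) → (52.77,82.32), returning to the start.

Shape 6 is a cubic bezier drawn with `<path>`. Its stroke #ff0000 means engrave at S219, F3027. After flipping Y the toolpath is (18.19,35.39) → (16.64,46.17) → (19.34,59.01) → (23.10,70.03) → (24.74,75.34) → (21.07,71.07).

Shape 7 is a cubic bezier drawn with `<path>`. Its stroke #ff0000 means engrave at S219, F3027. After flipping Y the toolpath is (128.37,16.95) → (124.65,22.44) → (116.51,27.13) → (107.53,31.32) → (101.32,35.30) → (101.46,39.37).

Shape 8 is a regular polygon drawn with `<path>`. Its stroke #ff0000 means engrave at S219, F3027. After flipping Y the toolpath is (124.17,30.78) → (101.88,16.70) → (78.53,28.97) → (77.49,55.32) → (99.78,69.40) → (123.13,57.13) → (124.17,30.78), returning to the start.

G21
G90
G0 X17.13 Y20.00
M3 S219
G1 X93.75 Y80.52 F3027
G1 X51.03 Y15.76
G1 X45.99 Y76.01
G1 X17.13 Y20.00
M5
G0 X22.05 Y24.61
M3 S219
G1 X33.25 Y18.89 F3027
G1 X48.05 Y17.95
G1 X66.43 Y21.77
G1 X88.41 Y30.35
G1 X113.97 Y43.71
M5
G0 X37.41 Y62.85
M3 S219
G1 X40.28 Y52.76 F3027
G1 X35.17 Y43.61
G1 X25.08 Y40.74
G1 X15.93 Y45.85
G1 X13.06 Y55.94
G1 X18.17 Y65.09
G1 X28.26 Y67.96
G1 X37.41 Y62.85
M5
G0 X84.16 Y37.87
M3 S219
G1 X83.68 Y28.20 F3027
G1 X86.41 Y21.32
G1 X92.33 Y17.24
G1 X101.45 Y15.95
G1 X113.77 Y17.46
M5
G0 X52.77 Y82.32
M3 S219
G1 X97.46 Y82.32 F3027
G1 X97.46 Y67.08
G1 X52.77 Y67.08
G1 X52.77 Y82.32
M5
G0 X18.19 Y35.39
M3 S219
G1 X16.64 Y46.17 F3027
G1 X19.34 Y59.01
G1 X23.10 Y70.03
G1 X24.74 Y75.34
G1 X21.07 Y71.07
M5
G0 X128.37 Y16.95
M3 S219
G1 X124.65 Y22.44 F3027
G1 X116.51 Y27.13
G1 X107.53 Y31.32
G1 X101.32 Y35.30
G1 X101.46 Y39.37
M5
G0 X124.17 Y30.78
M3 S219
G1 X101.88 Y16.70 F3027
G1 X78.53 Y28.97
G1 X77.49 Y55.32
G1 X99.78 Y69.40
G1 X123.13 Y57.13
G1 X124.17 Y30.78
M5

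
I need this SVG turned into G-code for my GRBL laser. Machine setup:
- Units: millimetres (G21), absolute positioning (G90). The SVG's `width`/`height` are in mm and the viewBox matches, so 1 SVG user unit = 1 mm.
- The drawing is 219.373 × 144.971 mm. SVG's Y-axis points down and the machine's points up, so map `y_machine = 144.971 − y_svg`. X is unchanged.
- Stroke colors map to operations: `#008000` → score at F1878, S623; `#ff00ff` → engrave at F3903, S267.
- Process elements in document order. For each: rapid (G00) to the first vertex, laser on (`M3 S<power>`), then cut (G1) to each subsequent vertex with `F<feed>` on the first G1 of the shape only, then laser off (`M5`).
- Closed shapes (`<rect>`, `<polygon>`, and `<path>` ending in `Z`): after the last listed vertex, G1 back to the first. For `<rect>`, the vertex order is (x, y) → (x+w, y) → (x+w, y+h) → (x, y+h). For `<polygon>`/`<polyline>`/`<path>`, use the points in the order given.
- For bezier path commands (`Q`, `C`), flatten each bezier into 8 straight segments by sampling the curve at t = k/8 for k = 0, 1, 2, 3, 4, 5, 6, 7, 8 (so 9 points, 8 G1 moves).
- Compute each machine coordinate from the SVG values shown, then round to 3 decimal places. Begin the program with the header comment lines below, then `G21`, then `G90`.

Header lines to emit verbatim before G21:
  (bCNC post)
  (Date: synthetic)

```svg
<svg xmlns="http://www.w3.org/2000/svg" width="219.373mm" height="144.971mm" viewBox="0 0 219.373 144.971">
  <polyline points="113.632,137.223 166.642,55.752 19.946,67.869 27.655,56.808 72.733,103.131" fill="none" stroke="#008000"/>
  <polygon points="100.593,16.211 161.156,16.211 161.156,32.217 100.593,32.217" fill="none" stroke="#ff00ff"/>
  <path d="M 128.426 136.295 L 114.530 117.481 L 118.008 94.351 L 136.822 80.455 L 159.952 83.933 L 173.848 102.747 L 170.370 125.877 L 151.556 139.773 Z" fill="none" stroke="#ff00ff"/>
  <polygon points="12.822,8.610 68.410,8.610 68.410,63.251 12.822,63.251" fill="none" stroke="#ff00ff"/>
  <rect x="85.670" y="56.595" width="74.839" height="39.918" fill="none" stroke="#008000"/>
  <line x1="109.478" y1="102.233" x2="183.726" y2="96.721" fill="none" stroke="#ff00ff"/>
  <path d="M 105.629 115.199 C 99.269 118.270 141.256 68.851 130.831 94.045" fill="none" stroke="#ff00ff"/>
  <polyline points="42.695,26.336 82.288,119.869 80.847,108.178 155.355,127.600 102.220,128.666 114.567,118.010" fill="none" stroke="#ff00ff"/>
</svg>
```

(bCNC post)
(Date: synthetic)
G21
G90
G00 X113.632 Y7.748
M3 S623
G1 X166.642 Y89.219 F1878
G1 X19.946 Y77.102
G1 X27.655 Y88.163
G1 X72.733 Y41.840
M5
G00 X100.593 Y128.760
M3 S267
G1 X161.156 Y128.760 F3903
G1 X161.156 Y112.754
G1 X100.593 Y112.754
G1 X100.593 Y128.760
M5
G00 X128.426 Y8.676
M3 S267
G1 X114.530 Y27.490 F3903
G1 X118.008 Y50.620
G1 X136.822 Y64.516
G1 X159.952 Y61.038
G1 X173.848 Y42.224
G1 X170.370 Y19.094
G1 X151.556 Y5.198
G1 X128.426 Y8.676
M5
G00 X12.822 Y136.361
M3 S267
G1 X68.410 Y136.361 F3903
G1 X68.410 Y81.720
G1 X12.822 Y81.720
G1 X12.822 Y136.361
M5
G00 X85.670 Y88.376
M3 S623
G1 X160.509 Y88.376 F1878
G1 X160.509 Y48.458
G1 X85.670 Y48.458
G1 X85.670 Y88.376
M5
G00 X109.478 Y42.738
M3 S267
G1 X183.726 Y48.250 F3903
M5
G00 X105.629 Y29.772
M3 S267
G1 X105.313 Y30.833 F3903
G1 X108.350 Y35.325
G1 X113.557 Y41.759
G1 X119.754 Y48.645
G1 X125.761 Y54.495
G1 X130.397 Y57.818
G1 X132.480 Y57.125
G1 X130.831 Y50.926
M5
G00 X42.695 Y118.635
M3 S267
G1 X82.288 Y25.102 F3903
G1 X80.847 Y36.793
G1 X155.355 Y17.371
G1 X102.220 Y16.305
G1 X114.567 Y26.961
M5

1 u = 1 mm; y_m = 144.971 − y.

[1] `<polyline>` open polyline, #008000→score S623 F1878: (113.632,7.748) → (166.642,89.219) → (19.946,77.102) → (27.655,88.163) → (72.733,41.840)

[2] `<polygon>` rectangle, #ff00ff→engrave S267 F3903: (100.593,128.760) → (161.156,128.760) → (161.156,112.754) → (100.593,112.754) → (100.593,128.760) (closed)

[3] `<path>` regular polygon, #ff00ff→engrave S267 F3903: (128.426,8.676) → (114.530,27.490) → (118.008,50.620) → (136.822,64.516) → (159.952,61.038) → (173.848,42.224) → (170.370,19.094) → (151.556,5.198) → (128.426,8.676) (closed)

[4] `<polygon>` rectangle, #ff00ff→engrave S267 F3903: (12.822,136.361) → (68.410,136.361) → (68.410,81.720) → (12.822,81.720) → (12.822,136.361) (closed)

[5] `<rect>` rectangle, #008000→score S623 F1878: (85.670,88.376) → (160.509,88.376) → (160.509,48.458) → (85.670,48.458) → (85.670,88.376) (closed)

[6] `<line>` line segment, #ff00ff→engrave S267 F3903: (109.478,42.738) → (183.726,48.250)

[7] `<path>` cubic bezier, #ff00ff→engrave S267 F3903: (105.629,29.772) → (105.313,30.833) → (108.350,35.325) → (113.557,41.759) → (119.754,48.645) → (125.761,54.495) → (130.397,57.818) → (132.480,57.125) → (130.831,50.926)

[8] `<polyline>` open polyline, #ff00ff→engrave S267 F3903: (42.695,118.635) → (82.288,25.102) → (80.847,36.793) → (155.355,17.371) → (102.220,16.305) → (114.567,26.961)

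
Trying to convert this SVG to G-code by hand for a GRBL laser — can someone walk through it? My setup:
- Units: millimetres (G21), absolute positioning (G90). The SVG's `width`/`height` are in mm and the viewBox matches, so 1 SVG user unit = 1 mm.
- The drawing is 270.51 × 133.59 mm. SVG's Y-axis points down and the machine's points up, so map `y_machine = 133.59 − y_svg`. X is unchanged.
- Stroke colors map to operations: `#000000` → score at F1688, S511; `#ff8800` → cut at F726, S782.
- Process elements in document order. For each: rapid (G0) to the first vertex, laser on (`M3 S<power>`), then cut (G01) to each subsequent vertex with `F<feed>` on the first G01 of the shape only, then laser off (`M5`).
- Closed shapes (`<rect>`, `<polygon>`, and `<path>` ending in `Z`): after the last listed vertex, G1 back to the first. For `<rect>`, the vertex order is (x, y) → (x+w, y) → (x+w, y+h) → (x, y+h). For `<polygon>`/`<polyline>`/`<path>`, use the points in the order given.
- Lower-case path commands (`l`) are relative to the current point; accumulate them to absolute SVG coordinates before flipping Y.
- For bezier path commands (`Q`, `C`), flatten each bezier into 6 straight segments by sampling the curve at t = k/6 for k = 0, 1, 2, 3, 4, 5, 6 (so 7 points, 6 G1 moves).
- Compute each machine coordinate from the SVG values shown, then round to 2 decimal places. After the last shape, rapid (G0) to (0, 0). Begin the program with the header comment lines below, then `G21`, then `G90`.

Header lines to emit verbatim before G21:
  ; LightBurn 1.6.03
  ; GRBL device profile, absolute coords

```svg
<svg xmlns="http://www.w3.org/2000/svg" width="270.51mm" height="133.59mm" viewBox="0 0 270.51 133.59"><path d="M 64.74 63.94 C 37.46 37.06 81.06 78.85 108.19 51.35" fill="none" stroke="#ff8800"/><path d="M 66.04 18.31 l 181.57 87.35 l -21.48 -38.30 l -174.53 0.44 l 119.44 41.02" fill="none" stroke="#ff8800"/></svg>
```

1 u = 1 mm; y_m = 133.59 − y.

[1] `<path>` cubic bezier, #ff8800→cut S782 F726: (64.74,69.65) → (56.60,78.01) → (57.85,78.75) → (66.06,75.71) → (78.81,72.73) → (93.66,73.63) → (108.19,82.24)

[2] `<path>` open polyline, #ff8800→cut S782 F726: (66.04,115.28) → (247.61,27.93) → (226.13,66.23) → (51.60,65.79) → (171.04,24.77)

; LightBurn 1.6.03
; GRBL device profile, absolute coords
G21
G90
G0 X64.74 Y69.65
M3 S782
G01 X56.60 Y78.01 F726
G01 X57.85 Y78.75
G01 X66.06 Y75.71
G01 X78.81 Y72.73
G01 X93.66 Y73.63
G01 X108.19 Y82.24
M5
G0 X66.04 Y115.28
M3 S782
G01 X247.61 Y27.93 F726
G01 X226.13 Y66.23
G01 X51.60 Y65.79
G01 X171.04 Y24.77
M5
G0 X0.00 Y0.00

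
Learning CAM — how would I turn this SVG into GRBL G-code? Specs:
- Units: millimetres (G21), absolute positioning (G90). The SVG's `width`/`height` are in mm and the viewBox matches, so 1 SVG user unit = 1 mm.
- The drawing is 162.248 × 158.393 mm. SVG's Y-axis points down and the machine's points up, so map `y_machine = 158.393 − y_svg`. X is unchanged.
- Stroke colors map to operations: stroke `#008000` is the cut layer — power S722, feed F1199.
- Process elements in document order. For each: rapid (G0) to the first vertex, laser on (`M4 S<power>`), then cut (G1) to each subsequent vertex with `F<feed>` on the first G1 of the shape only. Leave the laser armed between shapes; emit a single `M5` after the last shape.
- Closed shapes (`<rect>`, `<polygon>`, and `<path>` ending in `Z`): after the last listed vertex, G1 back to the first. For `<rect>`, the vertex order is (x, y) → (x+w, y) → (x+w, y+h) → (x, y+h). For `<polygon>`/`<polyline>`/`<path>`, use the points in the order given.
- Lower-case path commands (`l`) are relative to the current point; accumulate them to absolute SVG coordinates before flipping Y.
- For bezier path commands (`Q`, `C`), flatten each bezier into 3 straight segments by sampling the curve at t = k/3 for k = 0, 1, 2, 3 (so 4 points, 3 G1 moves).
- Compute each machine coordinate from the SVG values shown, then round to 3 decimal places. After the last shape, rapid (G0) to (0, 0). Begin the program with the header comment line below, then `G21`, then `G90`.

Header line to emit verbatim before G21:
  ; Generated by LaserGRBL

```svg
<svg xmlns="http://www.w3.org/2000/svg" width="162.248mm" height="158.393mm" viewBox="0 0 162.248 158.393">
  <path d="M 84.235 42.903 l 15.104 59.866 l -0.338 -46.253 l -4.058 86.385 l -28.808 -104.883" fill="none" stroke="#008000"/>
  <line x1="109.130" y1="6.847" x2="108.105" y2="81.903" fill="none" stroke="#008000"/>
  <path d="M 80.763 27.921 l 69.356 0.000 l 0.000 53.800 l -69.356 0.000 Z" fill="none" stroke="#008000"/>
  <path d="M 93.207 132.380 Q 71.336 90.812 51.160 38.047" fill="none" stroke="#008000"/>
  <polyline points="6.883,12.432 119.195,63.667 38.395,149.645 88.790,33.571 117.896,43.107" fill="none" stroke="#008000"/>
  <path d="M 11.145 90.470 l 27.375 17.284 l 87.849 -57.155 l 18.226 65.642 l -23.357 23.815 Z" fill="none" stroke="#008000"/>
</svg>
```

; Generated by LaserGRBL
G21
G90
G0 X84.235 Y115.490
M4 S722
G1 X99.339 Y55.624 F1199
G1 X99.001 Y101.877
G1 X94.943 Y15.492
G1 X66.135 Y120.375
G0 X109.130 Y151.546
M4 S722
G1 X108.105 Y76.490 F1199
G0 X80.763 Y130.472
M4 S722
G1 X150.119 Y130.472 F1199
G1 X150.119 Y76.672
G1 X80.763 Y76.672
G1 X80.763 Y130.472
G0 X93.207 Y26.013
M4 S722
G1 X78.815 Y54.969 F1199
G1 X64.799 Y86.413
G1 X51.160 Y120.346
G0 X6.883 Y145.961
M4 S722
G1 X119.195 Y94.726 F1199
G1 X38.395 Y8.748
G1 X88.790 Y124.822
G1 X117.896 Y115.286
G0 X11.145 Y67.923
M4 S722
G1 X38.520 Y50.639 F1199
G1 X126.369 Y107.794
G1 X144.595 Y42.152
G1 X121.238 Y18.337
G1 X11.145 Y67.923
M5
G0 X0.000 Y0.000

Since the viewBox matches the mm dimensions, user units are millimetres directly. The only transform is the Y-flip y_m = 158.393 − y_svg.

Shape 1 is a open polyline drawn with `<path>`. Its stroke #008000 means cut at S722, F1199. After flipping Y the toolpath is (84.235,115.490) → (99.339,55.624) → (99.001,101.877) → (94.943,15.492) → (66.135,120.375).

Shape 2 is a line segment drawn with `<line>`. Its stroke #008000 means cut at S722, F1199. After flipping Y the toolpath is (109.130,151.546) → (108.105,76.490).

Shape 3 is a rectangle drawn with `<path>`. Its stroke #008000 means cut at S722, F1199. After flipping Y the toolpath is (80.763,130.472) → (150.119,130.472) → (150.119,76.672) → (80.763,76.672) → (80.763,130.472), returning to the start.

Shape 4 is a quadratic bezier drawn with `<path>`. Its stroke #008000 means cut at S722, F1199. After flipping Y the toolpath is (93.207,26.013) → (78.815,54.969) → (64.799,86.413) → (51.160,120.346).

Shape 5 is a open polyline drawn with `<polyline>`. Its stroke #008000 means cut at S722, F1199. After flipping Y the toolpath is (6.883,145.961) → (119.195,94.726) → (38.395,8.748) → (88.790,124.822) → (117.896,115.286).

Shape 6 is a closed polygon drawn with `<path>`. Its stroke #008000 means cut at S722, F1199. After flipping Y the toolpath is (11.145,67.923) → (38.520,50.639) → (126.369,107.794) → (144.595,42.152) → (121.238,18.337) → (11.145,67.923), returning to the start.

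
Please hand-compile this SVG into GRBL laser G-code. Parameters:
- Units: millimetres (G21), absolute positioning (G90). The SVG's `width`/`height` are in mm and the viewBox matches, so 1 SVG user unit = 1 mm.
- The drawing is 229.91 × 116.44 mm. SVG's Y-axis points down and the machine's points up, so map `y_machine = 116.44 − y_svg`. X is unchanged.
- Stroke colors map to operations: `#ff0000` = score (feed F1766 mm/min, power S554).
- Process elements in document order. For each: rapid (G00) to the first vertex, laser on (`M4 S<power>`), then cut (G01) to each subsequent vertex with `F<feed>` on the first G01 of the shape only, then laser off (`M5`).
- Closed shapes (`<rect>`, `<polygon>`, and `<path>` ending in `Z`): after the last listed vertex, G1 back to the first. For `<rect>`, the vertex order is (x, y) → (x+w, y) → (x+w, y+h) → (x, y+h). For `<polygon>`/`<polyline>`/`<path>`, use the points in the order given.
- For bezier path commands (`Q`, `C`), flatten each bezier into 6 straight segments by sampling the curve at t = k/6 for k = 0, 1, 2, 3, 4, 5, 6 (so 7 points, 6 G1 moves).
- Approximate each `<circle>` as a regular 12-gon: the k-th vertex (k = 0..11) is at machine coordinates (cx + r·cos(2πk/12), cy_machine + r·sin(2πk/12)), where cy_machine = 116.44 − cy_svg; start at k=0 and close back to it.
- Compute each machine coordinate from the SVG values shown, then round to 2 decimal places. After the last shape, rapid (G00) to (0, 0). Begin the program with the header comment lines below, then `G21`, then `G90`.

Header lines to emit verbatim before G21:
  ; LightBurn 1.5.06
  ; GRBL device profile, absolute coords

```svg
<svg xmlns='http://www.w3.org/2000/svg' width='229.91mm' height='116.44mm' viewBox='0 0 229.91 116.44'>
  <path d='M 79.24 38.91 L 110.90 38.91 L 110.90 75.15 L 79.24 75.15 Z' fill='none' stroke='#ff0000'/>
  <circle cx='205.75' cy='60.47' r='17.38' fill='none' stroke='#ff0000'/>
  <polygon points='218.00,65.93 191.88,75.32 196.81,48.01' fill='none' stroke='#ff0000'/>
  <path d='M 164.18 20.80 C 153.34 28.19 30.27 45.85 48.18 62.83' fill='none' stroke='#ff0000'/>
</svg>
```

viewBox `0 0 229.91 116.44` with mm width/height → 1 unit = 1 mm. Flip: y_m = 116.44 − y_svg.

**Shape 1** — `<path>` rectangle, stroke `#ff0000` → score (S554, F1766). Machine vertices: (79.24,77.53) → (110.90,77.53) → (110.90,41.29) → (79.24,41.29) → (79.24,77.53). Closed: final G1 returns to the first vertex.

**Shape 2** — `<circle>` circle, stroke `#ff0000` → score (S554, F1766). Machine vertices: (223.13,55.97) → (220.80,64.66) → (214.44,71.02) → (205.75,73.35) → (197.06,71.02) → (190.70,64.66) → (188.37,55.97) → (190.70,47.28) → (197.06,40.92) → (205.75,38.59) → (214.44,40.92) → (220.80,47.28) → (223.13,55.97). Closed: final G1 returns to the first vertex.

**Shape 3** — `<polygon>` regular polygon, stroke `#ff0000` → score (S554, F1766). Machine vertices: (218.00,50.51) → (191.88,41.12) → (196.81,68.43) → (218.00,50.51). Closed: final G1 returns to the first vertex.

**Shape 4** — `<path>` cubic bezier, stroke `#ff0000` → score (S554, F1766). Control points (SVG): P0=(164.18,20.80), P1=(153.34,28.19), P2=(30.27,45.85), P3=(48.18,62.83); sampled at t=k/6. Machine vertices: (164.18,95.64) → (150.58,91.14) → (125.31,85.23) → (95.40,78.22) → (67.89,70.41) → (49.80,62.11) → (48.18,53.61). Open path.

; LightBurn 1.5.06
; GRBL device profile, absolute coords
G21
G90
G00 X79.24 Y77.53
M4 S554
G01 X110.90 Y77.53 F1766
G01 X110.90 Y41.29
G01 X79.24 Y41.29
G01 X79.24 Y77.53
M5
G00 X223.13 Y55.97
M4 S554
G01 X220.80 Y64.66 F1766
G01 X214.44 Y71.02
G01 X205.75 Y73.35
G01 X197.06 Y71.02
G01 X190.70 Y64.66
G01 X188.37 Y55.97
G01 X190.70 Y47.28
G01 X197.06 Y40.92
G01 X205.75 Y38.59
G01 X214.44 Y40.92
G01 X220.80 Y47.28
G01 X223.13 Y55.97
M5
G00 X218.00 Y50.51
M4 S554
G01 X191.88 Y41.12 F1766
G01 X196.81 Y68.43
G01 X218.00 Y50.51
M5
G00 X164.18 Y95.64
M4 S554
G01 X150.58 Y91.14 F1766
G01 X125.31 Y85.23
G01 X95.40 Y78.22
G01 X67.89 Y70.41
G01 X49.80 Y62.11
G01 X48.18 Y53.61
M5
G00 X0.00 Y0.00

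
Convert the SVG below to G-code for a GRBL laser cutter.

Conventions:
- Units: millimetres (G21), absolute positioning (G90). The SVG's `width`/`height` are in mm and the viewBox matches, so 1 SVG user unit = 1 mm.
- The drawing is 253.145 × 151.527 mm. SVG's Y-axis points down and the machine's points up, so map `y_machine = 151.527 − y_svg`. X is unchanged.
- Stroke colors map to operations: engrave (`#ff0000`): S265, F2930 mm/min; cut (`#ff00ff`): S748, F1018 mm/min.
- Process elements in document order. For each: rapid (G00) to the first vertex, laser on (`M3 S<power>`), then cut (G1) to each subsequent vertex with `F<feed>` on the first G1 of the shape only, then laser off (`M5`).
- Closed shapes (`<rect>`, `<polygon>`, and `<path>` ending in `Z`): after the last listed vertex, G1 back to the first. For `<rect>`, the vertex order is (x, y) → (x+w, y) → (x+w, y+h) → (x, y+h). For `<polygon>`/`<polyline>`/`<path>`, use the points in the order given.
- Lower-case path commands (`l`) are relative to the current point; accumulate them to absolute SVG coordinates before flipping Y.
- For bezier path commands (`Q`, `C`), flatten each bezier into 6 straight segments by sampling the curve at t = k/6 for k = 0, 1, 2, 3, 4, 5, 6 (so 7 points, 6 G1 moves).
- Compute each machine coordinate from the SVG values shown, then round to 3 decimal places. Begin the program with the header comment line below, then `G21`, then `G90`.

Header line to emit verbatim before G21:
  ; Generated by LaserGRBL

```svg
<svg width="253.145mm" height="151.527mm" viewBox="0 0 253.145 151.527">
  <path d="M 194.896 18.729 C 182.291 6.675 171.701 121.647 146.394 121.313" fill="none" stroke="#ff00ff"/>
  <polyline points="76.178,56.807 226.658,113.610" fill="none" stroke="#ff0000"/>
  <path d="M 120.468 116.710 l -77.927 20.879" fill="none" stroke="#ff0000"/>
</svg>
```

Since the viewBox matches the mm dimensions, user units are millimetres directly. The only transform is the Y-flip y_m = 151.527 − y_svg.

Shape 1 is a cubic bezier drawn with `<path>`. Its stroke #ff00ff means cut at S748, F1018. After flipping Y the toolpath is (194.896,132.798) → (188.684,129.361) → (182.343,111.485) → (175.408,85.901) → (167.415,59.340) → (157.899,38.534) → (146.394,30.214).

Shape 2 is a line segment drawn with `<polyline>`. Its stroke #ff0000 means engrave at S265, F2930. After flipping Y the toolpath is (76.178,94.720) → (226.658,37.917).

Shape 3 is a line segment drawn with `<path>`. Its stroke #ff0000 means engrave at S265, F2930. After flipping Y the toolpath is (120.468,34.817) → (42.541,13.938).

; Generated by LaserGRBL
G21
G90
G00 X194.896 Y132.798
M3 S748
G1 X188.684 Y129.361 F1018
G1 X182.343 Y111.485
G1 X175.408 Y85.901
G1 X167.415 Y59.340
G1 X157.899 Y38.534
G1 X146.394 Y30.214
M5
G00 X76.178 Y94.720
M3 S265
G1 X226.658 Y37.917 F2930
M5
G00 X120.468 Y34.817
M3 S265
G1 X42.541 Y13.938 F2930
M5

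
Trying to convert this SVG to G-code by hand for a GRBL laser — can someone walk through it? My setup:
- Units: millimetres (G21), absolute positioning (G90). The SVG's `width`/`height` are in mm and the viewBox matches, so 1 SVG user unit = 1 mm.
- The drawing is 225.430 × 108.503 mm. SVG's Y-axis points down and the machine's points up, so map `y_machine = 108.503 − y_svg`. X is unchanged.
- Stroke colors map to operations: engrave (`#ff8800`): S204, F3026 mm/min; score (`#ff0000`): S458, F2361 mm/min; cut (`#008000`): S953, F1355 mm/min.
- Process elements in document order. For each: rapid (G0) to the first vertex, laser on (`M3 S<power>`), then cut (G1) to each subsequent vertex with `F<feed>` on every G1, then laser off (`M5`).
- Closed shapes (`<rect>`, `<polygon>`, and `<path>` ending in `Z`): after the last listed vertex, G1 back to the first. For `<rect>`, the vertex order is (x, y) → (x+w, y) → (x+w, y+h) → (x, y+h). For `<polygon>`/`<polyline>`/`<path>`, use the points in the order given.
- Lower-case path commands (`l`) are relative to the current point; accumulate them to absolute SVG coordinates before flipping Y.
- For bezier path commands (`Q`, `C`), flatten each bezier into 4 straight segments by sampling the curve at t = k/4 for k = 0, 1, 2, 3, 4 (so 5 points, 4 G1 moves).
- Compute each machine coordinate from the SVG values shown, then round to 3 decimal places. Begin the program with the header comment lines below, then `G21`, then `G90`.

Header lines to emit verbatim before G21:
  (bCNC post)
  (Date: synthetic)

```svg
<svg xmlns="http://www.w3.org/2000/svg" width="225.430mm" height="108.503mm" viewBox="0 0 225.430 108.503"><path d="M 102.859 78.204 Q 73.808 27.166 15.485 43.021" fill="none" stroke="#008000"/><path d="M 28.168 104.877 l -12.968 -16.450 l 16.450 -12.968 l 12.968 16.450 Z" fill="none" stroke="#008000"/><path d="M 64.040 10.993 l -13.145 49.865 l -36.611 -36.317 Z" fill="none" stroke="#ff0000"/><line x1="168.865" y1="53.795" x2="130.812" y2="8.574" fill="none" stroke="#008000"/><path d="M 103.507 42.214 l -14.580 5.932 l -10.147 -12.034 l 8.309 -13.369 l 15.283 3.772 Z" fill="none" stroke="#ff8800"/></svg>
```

Since the viewBox matches the mm dimensions, user units are millimetres directly. The only transform is the Y-flip y_m = 108.503 − y_svg.

Shape 1 is a quadratic bezier drawn with `<path>`. Its stroke #008000 means cut at S953, F1355. After flipping Y the toolpath is (102.859,30.299) → (86.504,51.637) → (66.490,64.614) → (42.817,69.229) → (15.485,65.482).

Shape 2 is a regular polygon drawn with `<path>`. Its stroke #008000 means cut at S953, F1355. After flipping Y the toolpath is (28.168,3.626) → (15.200,20.076) → (31.650,33.044) → (44.618,16.594) → (28.168,3.626), returning to the start.

Shape 3 is a regular polygon drawn with `<path>`. Its stroke #ff0000 means score at S458, F2361. After flipping Y the toolpath is (64.040,97.510) → (50.895,47.645) → (14.284,83.962) → (64.040,97.510), returning to the start.

Shape 4 is a line segment drawn with `<line>`. Its stroke #008000 means cut at S953, F1355. After flipping Y the toolpath is (168.865,54.708) → (130.812,99.929).

Shape 5 is a regular polygon drawn with `<path>`. Its stroke #ff8800 means engrave at S204, F3026. After flipping Y the toolpath is (103.507,66.289) → (88.927,60.357) → (78.780,72.391) → (87.089,85.760) → (102.372,81.988) → (103.507,66.289), returning to the start.

(bCNC post)
(Date: synthetic)
G21
G90
G0 X102.859 Y30.299
M3 S953
G1 X86.504 Y51.637 F1355
G1 X66.490 Y64.614 F1355
G1 X42.817 Y69.229 F1355
G1 X15.485 Y65.482 F1355
M5
G0 X28.168 Y3.626
M3 S953
G1 X15.200 Y20.076 F1355
G1 X31.650 Y33.044 F1355
G1 X44.618 Y16.594 F1355
G1 X28.168 Y3.626 F1355
M5
G0 X64.040 Y97.510
M3 S458
G1 X50.895 Y47.645 F2361
G1 X14.284 Y83.962 F2361
G1 X64.040 Y97.510 F2361
M5
G0 X168.865 Y54.708
M3 S953
G1 X130.812 Y99.929 F1355
M5
G0 X103.507 Y66.289
M3 S204
G1 X88.927 Y60.357 F3026
G1 X78.780 Y72.391 F3026
G1 X87.089 Y85.760 F3026
G1 X102.372 Y81.988 F3026
G1 X103.507 Y66.289 F3026
M5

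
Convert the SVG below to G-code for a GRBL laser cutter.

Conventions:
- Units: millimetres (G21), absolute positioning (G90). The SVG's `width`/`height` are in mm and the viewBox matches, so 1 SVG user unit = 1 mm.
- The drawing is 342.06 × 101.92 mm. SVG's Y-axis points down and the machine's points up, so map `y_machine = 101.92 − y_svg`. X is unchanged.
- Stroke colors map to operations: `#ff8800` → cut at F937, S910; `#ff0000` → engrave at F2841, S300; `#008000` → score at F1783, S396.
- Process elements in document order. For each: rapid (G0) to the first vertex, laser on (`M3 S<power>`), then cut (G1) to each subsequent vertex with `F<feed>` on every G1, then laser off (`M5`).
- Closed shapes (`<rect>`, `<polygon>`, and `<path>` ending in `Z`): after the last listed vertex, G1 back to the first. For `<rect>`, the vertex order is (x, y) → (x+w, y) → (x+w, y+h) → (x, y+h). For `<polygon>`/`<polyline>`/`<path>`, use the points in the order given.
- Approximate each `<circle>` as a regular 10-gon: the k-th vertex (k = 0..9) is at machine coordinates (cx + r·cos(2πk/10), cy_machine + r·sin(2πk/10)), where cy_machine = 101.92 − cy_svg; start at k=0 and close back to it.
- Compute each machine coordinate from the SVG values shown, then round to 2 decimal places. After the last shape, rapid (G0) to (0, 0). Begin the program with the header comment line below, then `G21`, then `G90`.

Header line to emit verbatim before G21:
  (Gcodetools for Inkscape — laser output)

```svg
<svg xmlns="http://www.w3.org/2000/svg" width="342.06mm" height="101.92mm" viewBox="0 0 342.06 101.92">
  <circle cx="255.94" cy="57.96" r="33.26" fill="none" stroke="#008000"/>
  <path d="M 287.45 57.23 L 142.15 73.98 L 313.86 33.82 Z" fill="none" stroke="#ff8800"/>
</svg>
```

(Gcodetools for Inkscape — laser output)
G21
G90
G0 X289.20 Y43.96
M3 S396
G1 X282.85 Y63.51 F1783
G1 X266.22 Y75.59 F1783
G1 X245.66 Y75.59 F1783
G1 X229.03 Y63.51 F1783
G1 X222.68 Y43.96 F1783
G1 X229.03 Y24.41 F1783
G1 X245.66 Y12.33 F1783
G1 X266.22 Y12.33 F1783
G1 X282.85 Y24.41 F1783
G1 X289.20 Y43.96 F1783
M5
G0 X287.45 Y44.69
M3 S910
G1 X142.15 Y27.94 F937
G1 X313.86 Y68.10 F937
G1 X287.45 Y44.69 F937
M5
G0 X0.00 Y0.00

Since the viewBox matches the mm dimensions, user units are millimetres directly. The only transform is the Y-flip y_m = 101.92 − y_svg.

Shape 1 is a circle drawn with `<circle>`. Its stroke #008000 means score at S396, F1783. After flipping Y the toolpath is (289.20,43.96) → (282.85,63.51) → (266.22,75.59) → (245.66,75.59) → (229.03,63.51) → (222.68,43.96) → (229.03,24.41) → (245.66,12.33) → (266.22,12.33) → (282.85,24.41) → (289.20,43.96), returning to the start.

Shape 2 is a closed polygon drawn with `<path>`. Its stroke #ff8800 means cut at S910, F937. After flipping Y the toolpath is (287.45,44.69) → (142.15,27.94) → (313.86,68.10) → (287.45,44.69), returning to the start.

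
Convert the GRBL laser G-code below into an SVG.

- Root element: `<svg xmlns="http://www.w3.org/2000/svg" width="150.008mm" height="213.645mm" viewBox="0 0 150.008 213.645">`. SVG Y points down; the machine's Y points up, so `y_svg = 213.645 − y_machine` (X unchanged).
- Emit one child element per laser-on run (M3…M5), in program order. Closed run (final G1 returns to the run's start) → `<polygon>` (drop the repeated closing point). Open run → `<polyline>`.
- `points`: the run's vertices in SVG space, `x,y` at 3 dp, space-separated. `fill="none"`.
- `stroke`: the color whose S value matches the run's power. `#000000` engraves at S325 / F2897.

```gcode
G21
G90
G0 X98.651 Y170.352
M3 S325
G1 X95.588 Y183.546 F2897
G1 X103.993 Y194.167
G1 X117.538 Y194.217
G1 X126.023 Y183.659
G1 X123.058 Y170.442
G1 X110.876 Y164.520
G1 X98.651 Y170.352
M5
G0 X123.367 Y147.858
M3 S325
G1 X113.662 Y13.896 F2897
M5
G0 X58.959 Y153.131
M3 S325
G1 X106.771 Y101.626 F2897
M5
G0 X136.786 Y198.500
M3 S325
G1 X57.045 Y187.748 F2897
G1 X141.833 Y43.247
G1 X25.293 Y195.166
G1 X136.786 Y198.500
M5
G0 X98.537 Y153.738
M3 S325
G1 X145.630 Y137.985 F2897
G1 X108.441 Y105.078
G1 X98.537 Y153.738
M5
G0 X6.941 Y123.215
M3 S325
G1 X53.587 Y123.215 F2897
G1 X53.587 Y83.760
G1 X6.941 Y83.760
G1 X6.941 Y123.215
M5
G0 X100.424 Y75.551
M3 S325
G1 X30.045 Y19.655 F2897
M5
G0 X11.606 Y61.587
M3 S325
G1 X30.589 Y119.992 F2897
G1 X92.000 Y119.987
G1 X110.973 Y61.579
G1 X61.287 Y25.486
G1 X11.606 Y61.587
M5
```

<svg xmlns="http://www.w3.org/2000/svg" width="150.008mm" height="213.645mm" viewBox="0 0 150.008 213.645">
  <polygon points="98.651,43.293 95.588,30.099 103.993,19.478 117.538,19.428 126.023,29.986 123.058,43.203 110.876,49.125" fill="none" stroke="#000000"/>
  <polyline points="123.367,65.787 113.662,199.749" fill="none" stroke="#000000"/>
  <polyline points="58.959,60.514 106.771,112.019" fill="none" stroke="#000000"/>
  <polygon points="136.786,15.145 57.045,25.897 141.833,170.398 25.293,18.479" fill="none" stroke="#000000"/>
  <polygon points="98.537,59.907 145.630,75.660 108.441,108.567" fill="none" stroke="#000000"/>
  <polygon points="6.941,90.430 53.587,90.430 53.587,129.885 6.941,129.885" fill="none" stroke="#000000"/>
  <polyline points="100.424,138.094 30.045,193.990" fill="none" stroke="#000000"/>
  <polygon points="11.606,152.058 30.589,93.653 92.000,93.658 110.973,152.066 61.287,188.159" fill="none" stroke="#000000"/>
</svg>

Machine Y-up, SVG Y-down with viewBox height 213.645, so y_svg = 213.645 − y_machine; X carries over. Every run uses S325, so all elements get stroke `#000000` (engrave).

Run 1: The run returns to its start, so emit a `<polygon>` with points (Y-flipped): 98.651,43.293 95.588,30.099 103.993,19.478 117.538,19.428 126.023,29.986 123.058,43.203 110.876,49.125.

Run 2: The run is open, so emit a `<polyline>` with points (Y-flipped): 123.367,65.787 113.662,199.749.

Run 3: The run is open, so emit a `<polyline>` with points (Y-flipped): 58.959,60.514 106.771,112.019.

Run 4: The run returns to its start, so emit a `<polygon>` with points (Y-flipped): 136.786,15.145 57.045,25.897 141.833,170.398 25.293,18.479.

Run 5: The run returns to its start, so emit a `<polygon>` with points (Y-flipped): 98.537,59.907 145.630,75.660 108.441,108.567.

Run 6: The run returns to its start, so emit a `<polygon>` with points (Y-flipped): 6.941,90.430 53.587,90.430 53.587,129.885 6.941,129.885.

Run 7: The run is open, so emit a `<polyline>` with points (Y-flipped): 100.424,138.094 30.045,193.990.

Run 8: The run returns to its start, so emit a `<polygon>` with points (Y-flipped): 11.606,152.058 30.589,93.653 92.000,93.658 110.973,152.066 61.287,188.159.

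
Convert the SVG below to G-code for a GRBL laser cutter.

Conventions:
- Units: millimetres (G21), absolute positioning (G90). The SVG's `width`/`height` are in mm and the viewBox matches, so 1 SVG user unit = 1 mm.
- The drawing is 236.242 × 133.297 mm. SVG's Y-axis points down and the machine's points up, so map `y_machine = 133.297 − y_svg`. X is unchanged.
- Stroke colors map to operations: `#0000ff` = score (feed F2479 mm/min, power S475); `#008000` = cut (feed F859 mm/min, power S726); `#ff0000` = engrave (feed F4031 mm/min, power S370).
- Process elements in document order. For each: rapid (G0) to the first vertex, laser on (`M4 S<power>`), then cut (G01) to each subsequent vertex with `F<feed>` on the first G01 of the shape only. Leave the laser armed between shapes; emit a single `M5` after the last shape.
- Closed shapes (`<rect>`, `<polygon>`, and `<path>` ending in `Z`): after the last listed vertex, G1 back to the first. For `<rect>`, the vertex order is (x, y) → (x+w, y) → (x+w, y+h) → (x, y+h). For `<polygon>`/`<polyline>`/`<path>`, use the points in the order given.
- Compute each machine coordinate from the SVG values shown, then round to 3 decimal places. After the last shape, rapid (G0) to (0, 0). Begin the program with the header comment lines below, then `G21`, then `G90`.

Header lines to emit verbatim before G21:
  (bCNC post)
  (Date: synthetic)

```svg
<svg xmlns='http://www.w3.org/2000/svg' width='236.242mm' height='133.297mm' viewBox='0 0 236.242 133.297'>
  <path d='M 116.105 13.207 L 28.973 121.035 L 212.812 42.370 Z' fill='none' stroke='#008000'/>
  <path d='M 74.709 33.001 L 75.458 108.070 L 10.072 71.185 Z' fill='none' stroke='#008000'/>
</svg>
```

(bCNC post)
(Date: synthetic)
G21
G90
G0 X116.105 Y120.090
M4 S726
G01 X28.973 Y12.262 F859
G01 X212.812 Y90.927
G01 X116.105 Y120.090
G0 X74.709 Y100.296
M4 S726
G01 X75.458 Y25.227 F859
G01 X10.072 Y62.112
G01 X74.709 Y100.296
M5
G0 X0.000 Y0.000

1 u = 1 mm; y_m = 133.297 − y.

[1] `<path>` closed polygon, #008000→cut S726 F859: (116.105,120.090) → (28.973,12.262) → (212.812,90.927) → (116.105,120.090) (closed)

[2] `<path>` regular polygon, #008000→cut S726 F859: (74.709,100.296) → (75.458,25.227) → (10.072,62.112) → (74.709,100.296) (closed)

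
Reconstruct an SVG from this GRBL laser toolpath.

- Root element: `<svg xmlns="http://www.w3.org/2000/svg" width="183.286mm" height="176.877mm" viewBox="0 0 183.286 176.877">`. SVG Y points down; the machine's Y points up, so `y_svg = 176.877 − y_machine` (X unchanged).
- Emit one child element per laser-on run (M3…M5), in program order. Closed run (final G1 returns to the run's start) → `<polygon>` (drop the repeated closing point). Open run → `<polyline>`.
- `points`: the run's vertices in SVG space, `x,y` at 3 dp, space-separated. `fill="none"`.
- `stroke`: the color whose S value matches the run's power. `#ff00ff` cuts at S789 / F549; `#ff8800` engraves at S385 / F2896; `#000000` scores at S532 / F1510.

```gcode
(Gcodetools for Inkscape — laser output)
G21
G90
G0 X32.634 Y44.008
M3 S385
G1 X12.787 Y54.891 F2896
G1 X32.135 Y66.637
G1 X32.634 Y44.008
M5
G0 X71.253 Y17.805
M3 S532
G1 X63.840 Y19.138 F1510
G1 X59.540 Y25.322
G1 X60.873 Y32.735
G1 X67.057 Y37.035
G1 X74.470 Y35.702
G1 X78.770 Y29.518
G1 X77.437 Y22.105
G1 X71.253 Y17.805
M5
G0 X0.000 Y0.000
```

y_svg = 176.877 − y_m.

[1] S385→`#ff8800` (engrave); closed run; points: 32.634,132.869 12.787,121.986 32.135,110.240

[2] S532→`#000000` (score); closed run; points: 71.253,159.072 63.840,157.739 59.540,151.555 60.873,144.142 67.057,139.842 74.470,141.175 78.770,147.359 77.437,154.772

<svg xmlns="http://www.w3.org/2000/svg" width="183.286mm" height="176.877mm" viewBox="0 0 183.286 176.877">
  <polygon points="32.634,132.869 12.787,121.986 32.135,110.240" fill="none" stroke="#ff8800"/>
  <polygon points="71.253,159.072 63.840,157.739 59.540,151.555 60.873,144.142 67.057,139.842 74.470,141.175 78.770,147.359 77.437,154.772" fill="none" stroke="#000000"/>
</svg>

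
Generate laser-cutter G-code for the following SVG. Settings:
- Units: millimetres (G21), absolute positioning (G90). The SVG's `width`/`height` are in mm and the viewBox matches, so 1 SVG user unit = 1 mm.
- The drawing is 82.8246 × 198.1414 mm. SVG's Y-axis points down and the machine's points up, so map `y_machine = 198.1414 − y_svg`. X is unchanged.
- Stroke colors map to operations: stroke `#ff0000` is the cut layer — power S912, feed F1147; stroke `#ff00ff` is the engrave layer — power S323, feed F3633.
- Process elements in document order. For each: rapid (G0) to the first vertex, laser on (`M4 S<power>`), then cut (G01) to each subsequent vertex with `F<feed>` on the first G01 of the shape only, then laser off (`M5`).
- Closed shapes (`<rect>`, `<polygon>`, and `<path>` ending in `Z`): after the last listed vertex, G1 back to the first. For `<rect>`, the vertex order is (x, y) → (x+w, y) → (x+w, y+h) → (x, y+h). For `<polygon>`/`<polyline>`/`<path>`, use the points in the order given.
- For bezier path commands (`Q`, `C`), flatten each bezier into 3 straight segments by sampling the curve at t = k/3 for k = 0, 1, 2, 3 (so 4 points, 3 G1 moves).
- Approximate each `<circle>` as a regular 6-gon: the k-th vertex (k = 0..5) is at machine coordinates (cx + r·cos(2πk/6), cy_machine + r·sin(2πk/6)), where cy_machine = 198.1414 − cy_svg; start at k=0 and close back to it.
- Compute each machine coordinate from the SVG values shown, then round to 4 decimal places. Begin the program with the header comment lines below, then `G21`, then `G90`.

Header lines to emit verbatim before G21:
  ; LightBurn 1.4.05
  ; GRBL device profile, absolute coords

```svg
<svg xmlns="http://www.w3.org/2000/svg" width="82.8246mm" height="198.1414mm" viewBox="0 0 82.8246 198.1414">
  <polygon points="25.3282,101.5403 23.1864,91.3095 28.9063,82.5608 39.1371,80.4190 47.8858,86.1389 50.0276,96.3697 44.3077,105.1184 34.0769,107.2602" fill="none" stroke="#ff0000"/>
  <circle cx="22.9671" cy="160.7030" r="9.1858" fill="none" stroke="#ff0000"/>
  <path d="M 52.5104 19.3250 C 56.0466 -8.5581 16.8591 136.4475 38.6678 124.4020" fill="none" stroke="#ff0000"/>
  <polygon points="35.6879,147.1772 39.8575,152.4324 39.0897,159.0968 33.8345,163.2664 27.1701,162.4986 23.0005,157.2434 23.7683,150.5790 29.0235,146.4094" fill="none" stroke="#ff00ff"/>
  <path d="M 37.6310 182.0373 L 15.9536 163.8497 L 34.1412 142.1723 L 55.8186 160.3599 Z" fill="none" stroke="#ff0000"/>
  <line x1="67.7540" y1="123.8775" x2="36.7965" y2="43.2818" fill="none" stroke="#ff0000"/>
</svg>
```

; LightBurn 1.4.05
; GRBL device profile, absolute coords
G21
G90
G0 X25.3282 Y96.6011
M4 S912
G01 X23.1864 Y106.8319 F1147
G01 X28.9063 Y115.5806
G01 X39.1371 Y117.7224
G01 X47.8858 Y112.0025
G01 X50.0276 Y101.7717
G01 X44.3077 Y93.0230
G01 X34.0769 Y90.8812
G01 X25.3282 Y96.6011
M5
G0 X32.1529 Y37.4384
M4 S912
G01 X27.5600 Y45.3935 F1147
G01 X18.3742 Y45.3935
G01 X13.7813 Y37.4384
G01 X18.3742 Y29.4833
G01 X27.5600 Y29.4833
G01 X32.1529 Y37.4384
M5
G0 X52.5104 Y178.8164
M4 S912
G01 X45.6468 Y161.2899 F1147
G01 X33.3497 Y101.8243
G01 X38.6678 Y73.7394
M5
G0 X35.6879 Y50.9642
M4 S323
G01 X39.8575 Y45.7090 F3633
G01 X39.0897 Y39.0446
G01 X33.8345 Y34.8750
G01 X27.1701 Y35.6428
G01 X23.0005 Y40.8980
G01 X23.7683 Y47.5624
G01 X29.0235 Y51.7320
G01 X35.6879 Y50.9642
M5
G0 X37.6310 Y16.1041
M4 S912
G01 X15.9536 Y34.2917 F1147
G01 X34.1412 Y55.9691
G01 X55.8186 Y37.7815
G01 X37.6310 Y16.1041
M5
G0 X67.7540 Y74.2639
M4 S912
G01 X36.7965 Y154.8596 F1147
M5

viewBox `0 0 82.8246 198.1414` with mm width/height → 1 unit = 1 mm. Flip: y_m = 198.1414 − y_svg.

**Shape 1** — `<polygon>` regular polygon, stroke `#ff0000` → cut (S912, F1147). Machine vertices: (25.3282,96.6011) → (23.1864,106.8319) → (28.9063,115.5806) → (39.1371,117.7224) → (47.8858,112.0025) → (50.0276,101.7717) → (44.3077,93.0230) → (34.0769,90.8812) → (25.3282,96.6011). Closed: final G1 returns to the first vertex.

**Shape 2** — `<circle>` circle, stroke `#ff0000` → cut (S912, F1147). Machine vertices: (32.1529,37.4384) → (27.5600,45.3935) → (18.3742,45.3935) → (13.7813,37.4384) → (18.3742,29.4833) → (27.5600,29.4833) → (32.1529,37.4384). Closed: final G1 returns to the first vertex.

**Shape 3** — `<path>` cubic bezier, stroke `#ff0000` → cut (S912, F1147). Control points (SVG): P0=(52.5104,19.3250), P1=(56.0466,-8.5581), P2=(16.8591,136.4475), P3=(38.6678,124.4020); sampled at t=k/3. Machine vertices: (52.5104,178.8164) → (45.6468,161.2899) → (33.3497,101.8243) → (38.6678,73.7394). Open path.

**Shape 4** — `<polygon>` regular polygon, stroke `#ff00ff` → engrave (S323, F3633). Machine vertices: (35.6879,50.9642) → (39.8575,45.7090) → (39.0897,39.0446) → (33.8345,34.8750) → (27.1701,35.6428) → (23.0005,40.8980) → (23.7683,47.5624) → (29.0235,51.7320) → (35.6879,50.9642). Closed: final G1 returns to the first vertex.

**Shape 5** — `<path>` regular polygon, stroke `#ff0000` → cut (S912, F1147). Machine vertices: (37.6310,16.1041) → (15.9536,34.2917) → (34.1412,55.9691) → (55.8186,37.7815) → (37.6310,16.1041). Closed: final G1 returns to the first vertex.

**Shape 6** — `<line>` line segment, stroke `#ff0000` → cut (S912, F1147). Machine vertices: (67.7540,74.2639) → (36.7965,154.8596). Open path.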